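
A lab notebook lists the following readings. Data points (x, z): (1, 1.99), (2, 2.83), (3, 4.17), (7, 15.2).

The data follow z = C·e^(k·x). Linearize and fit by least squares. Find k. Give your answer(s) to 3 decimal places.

Linearized form: ln z = k·x + ln C. From the 4 transformed points,
Σx = 13.0000, Σ(x)² = 63.0000, Σln z = 5.8776, Σx·ln z = 26.1015.
Equations: 63.0000·k + 13.0000·ln C = 26.1015;  13.0000·k + 4·ln C = 5.8776.
Slope k = (n·Σx·ln z − Σx·Σln z)/(n·Σ(x)² − (Σx)²) = (4·26.1015 − 13.0000·5.8776)/83.0000 = 0.33731; ln C = (Σln z − k·Σx)/n = 0.37314.

k = 0.337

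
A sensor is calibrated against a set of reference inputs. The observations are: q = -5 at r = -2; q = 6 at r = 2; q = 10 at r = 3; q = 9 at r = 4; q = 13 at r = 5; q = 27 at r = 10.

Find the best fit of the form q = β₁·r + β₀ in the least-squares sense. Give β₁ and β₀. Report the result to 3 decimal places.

With design matrix A, AᵀA = [[158, 22]; [22, 6]] and Aᵀq = [423, 60]ᵀ.
Determinant 158·6 − 22² = 464.
β₁ = (423·6 − 22·60)/464 = 21/8; β₀ = (158·60 − 22·423)/464 = 3/8.

β₁ = 2.625, β₀ = 0.375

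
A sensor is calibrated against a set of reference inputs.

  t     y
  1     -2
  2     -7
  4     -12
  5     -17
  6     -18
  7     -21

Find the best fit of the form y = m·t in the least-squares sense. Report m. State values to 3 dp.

m = -3.084

Normal-equation sums: Σt·t = 131.
Moment sums: Σt·y = -404.
Hence m = -404 / 131 ≈ -3.08397.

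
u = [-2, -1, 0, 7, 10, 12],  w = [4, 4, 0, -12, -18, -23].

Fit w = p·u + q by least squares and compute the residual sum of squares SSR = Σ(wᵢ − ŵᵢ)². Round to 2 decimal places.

Sums needed: Σu·u = 298, Σu = 26, Σ1 = 6.
Moment sums: Σu·w = -552, Σw = -45.
Normal equations: [[298, 26]; [26, 6]]·[p, q]ᵀ = [-552, -45]ᵀ.
det = 298·6 − 26² = 1112.
p = ((-552)·6 − 26·(-45))/1112 = -1071/556; q = (298·(-45) − 26·(-552))/1112 = 471/556.
Residuals: -389/556, 341/278, -471/556, 177/278, 231/556, -407/556; SSR = 2127/556.

SSR = 3.83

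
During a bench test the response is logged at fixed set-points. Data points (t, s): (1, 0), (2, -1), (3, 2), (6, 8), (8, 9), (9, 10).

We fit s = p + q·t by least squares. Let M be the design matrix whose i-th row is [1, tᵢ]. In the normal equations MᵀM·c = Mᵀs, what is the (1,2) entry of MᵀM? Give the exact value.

Row 1 ↔ basis 1, column 2 ↔ basis t, so (MᵀM)_{1,2} = Σᵢ t = (1)·(1) + (1)·(2) + (1)·(3) + (1)·(6) + (1)·(8) + (1)·(9) = 29.

29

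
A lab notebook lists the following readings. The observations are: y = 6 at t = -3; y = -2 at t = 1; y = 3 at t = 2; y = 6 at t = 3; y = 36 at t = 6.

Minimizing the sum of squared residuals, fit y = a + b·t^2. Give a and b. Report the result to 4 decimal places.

With design matrix X, XᵀX = [[5, 59]; [59, 1475]] and Xᵀy = [49, 1414]ᵀ.
Δ = 5·1475 − 59² = 3894.
a = (49·1475 − 59·1414)/3894 = -63/22; b = (5·1414 − 59·49)/3894 = 1393/1298.

a = -2.8636, b = 1.0732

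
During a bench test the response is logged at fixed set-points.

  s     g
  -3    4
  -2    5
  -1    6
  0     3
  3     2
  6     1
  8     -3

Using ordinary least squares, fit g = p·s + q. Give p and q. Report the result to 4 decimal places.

p = -0.6459, q = 3.5865

Compute the Gram sums: Σs·s = 123, Σs = 11, Σ1 = 7.
Moment sums: Σs·g = -40, Σg = 18.
Determinant 123·7 − 11² = 740.
p = ((-40)·7 − 11·18)/740 = -239/370; q = (123·18 − 11·(-40))/740 = 1327/370.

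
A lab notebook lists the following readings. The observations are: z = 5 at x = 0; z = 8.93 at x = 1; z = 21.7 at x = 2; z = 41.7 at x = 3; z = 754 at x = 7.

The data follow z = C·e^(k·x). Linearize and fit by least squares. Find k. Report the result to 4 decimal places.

k = 0.7229

Linearized form: ln z = k·x + ln C. From the 5 transformed points,
Over the data: Σx = 13.0000, Σ(x)² = 63.0000, Σln z = 17.2321, Σx·ln z = 65.9133.
Normal system: [[63.0000, 13.0000]; [13.0000, 5]]·[k, ln C]ᵀ = [65.9133, 17.2321]ᵀ.
Solving (det = 146.0000): k = 0.72294, ln C = 1.56676.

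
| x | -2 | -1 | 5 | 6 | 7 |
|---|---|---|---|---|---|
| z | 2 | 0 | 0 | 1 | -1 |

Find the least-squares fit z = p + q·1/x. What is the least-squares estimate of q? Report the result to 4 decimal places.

q = -0.5079

Entries of AᵀA: Σ1 = 5, Σ1/x = -104/105, Σ1/x·1/x = 29507/22050.
Moment sums: Σz = 2, Σ1/x·z = -41/42.
Determinant 5·(29507/22050) − (-104/105)² = 125903/22050.
p = (2·(29507/22050) − (-104/105)·(-41/42))/(125903/22050) = 37694/125903; q = (5·(-41/42) − (-104/105)·2)/(125903/22050) = -63945/125903.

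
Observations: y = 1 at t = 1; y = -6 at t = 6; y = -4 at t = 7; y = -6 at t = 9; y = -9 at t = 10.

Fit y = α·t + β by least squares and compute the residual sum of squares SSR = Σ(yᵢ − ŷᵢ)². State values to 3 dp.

SSR = 6.793

Compute the Gram sums: Σt·t = 267, Σt = 33, Σ1 = 5.
Moment sums: Σt·y = -207, Σy = -24.
det = 267·5 − 33² = 246.
α = ((-207)·5 − 33·(-24))/246 = -81/82; β = (267·(-24) − 33·(-207))/246 = 141/82.
Residuals: 11/41, -147/82, 49/41, 48/41, -69/82; SSR = 557/82.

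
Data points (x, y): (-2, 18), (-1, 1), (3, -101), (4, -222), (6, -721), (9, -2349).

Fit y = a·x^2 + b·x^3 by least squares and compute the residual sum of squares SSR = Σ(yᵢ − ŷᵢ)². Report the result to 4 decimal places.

Entries of MᵀM: Σx^2·x^2 = 8211, Σx^2·x^3 = 68059, Σx^3·x^3 = 582987.
For Mᵀy: Σx^2·y = -220613, Σx^3·y = -1885237.
Normal equations: [[8211, 68059]; [68059, 582987]]·[a, b]ᵀ = [-220613, -1885237]ᵀ.
Determinant 8211·582987 − 68059² = 154878776.
a = ((-220613)·582987 − 68059·(-1885237))/154878776 = -38395756/19359847; b = (8211·(-1885237) − 68059·(-220613))/154878776 = -58122605/19359847.
Residuals: 37079430/19359847, -367002/19359847, -40472408/19359847, 36292782/19359847, -21719791/19359847, 5154678/19359847; SSR = 249409031/19359847.

SSR = 12.8828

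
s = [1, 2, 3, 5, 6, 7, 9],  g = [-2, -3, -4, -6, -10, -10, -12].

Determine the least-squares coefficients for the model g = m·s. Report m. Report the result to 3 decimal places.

m = -1.405

Compute the Gram sums: Σs·s = 205.
Right-hand side: Σs·g = -288.
Hence m = -288 / 205 ≈ -1.40488.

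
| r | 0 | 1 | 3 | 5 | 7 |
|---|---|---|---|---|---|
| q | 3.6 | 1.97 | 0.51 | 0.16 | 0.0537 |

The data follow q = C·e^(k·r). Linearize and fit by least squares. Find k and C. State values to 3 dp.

With ln qᵢ as the transformed response and rᵢ as the regressor:
Σr = 16.0000, Σ(r)² = 84.0000, Σln q = -3.4713, Σr·ln q = -30.9753.
Equations: 84.0000·k + 16.0000·ln C = -30.9753;  16.0000·k + 5·ln C = -3.4713.
Solving (det = 164.0000): k = -0.60571, ln C = 1.24400, so C = exp(1.24400) = 3.46945.

k = -0.606, C = 3.469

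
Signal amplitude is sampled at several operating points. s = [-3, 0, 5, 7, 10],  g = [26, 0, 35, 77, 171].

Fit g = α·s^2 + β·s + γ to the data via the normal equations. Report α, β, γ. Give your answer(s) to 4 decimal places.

The normal equations are: 13107·α + 1441·β + 183·γ = 21982;  1441·α + 183·β + 19·γ = 2346;  183·α + 19·β + 5·γ = 309.
Solving the 3×3 system (Gaussian elimination) gives α = 30883/15422, β = -44719/15422, γ = -3653/7711.

α = 2.0025, β = -2.8997, γ = -0.4737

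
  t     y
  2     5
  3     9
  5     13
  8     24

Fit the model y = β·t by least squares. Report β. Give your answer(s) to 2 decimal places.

The normal system AᵀA·[β]ᵀ = Aᵀy is [[102]]·[β]ᵀ = [294]ᵀ.
Hence β = 294 / 102 ≈ 2.88235.

β = 2.88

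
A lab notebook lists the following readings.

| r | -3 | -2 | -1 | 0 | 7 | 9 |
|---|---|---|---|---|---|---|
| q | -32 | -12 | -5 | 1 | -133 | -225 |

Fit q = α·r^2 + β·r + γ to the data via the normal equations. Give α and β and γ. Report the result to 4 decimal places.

α = -2.9804, β = 1.7129, γ = 1.0093

With design matrix M, MᵀM = [[9060, 1036, 144]; [1036, 144, 10]; [144, 10, 6]] and Mᵀq = [-25083, -2831, -406]ᵀ.
Inverting the 3×3 Gram matrix, [α, β, γ]ᵀ = [-71495/23988, 3424/1999, 6053/5997]ᵀ.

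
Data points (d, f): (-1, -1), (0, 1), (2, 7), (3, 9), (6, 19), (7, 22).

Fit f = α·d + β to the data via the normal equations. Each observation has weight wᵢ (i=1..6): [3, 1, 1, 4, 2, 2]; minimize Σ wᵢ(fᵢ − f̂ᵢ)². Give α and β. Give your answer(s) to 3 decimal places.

From the data, Σwᵢ·d·d = 213, Σwᵢ·d = 37, Σwᵢ·1 = 13.
And Σwᵢ·d·f = 661, Σwᵢ·f = 123.
Eliminating β: 13·(row 1) − 37·(row 2) gives 1400·α = 13·661 − 37·123 = 4042, so α = 2021/700.
Then β = (123 − 37·(2021/700))/13 = 871/700.

α = 2.887, β = 1.244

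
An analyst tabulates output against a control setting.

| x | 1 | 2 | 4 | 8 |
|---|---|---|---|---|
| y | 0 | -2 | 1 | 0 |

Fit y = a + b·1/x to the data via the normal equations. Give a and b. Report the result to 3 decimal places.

Setting ∂/∂a … = 0 gives: 4·a + (15/8)·b = -1;  (15/8)·a + (85/64)·b = -3/4.
(Σ1 = 4, Σ1/x = 15/8, Σ1/x·1/x = 85/64, Σy = -1, Σ1/x·y = -3/4.)
Eliminating b: (85/64)·(row 1) − (15/8)·(row 2) gives (115/64)·a = (85/64)·(-1) − (15/8)·(-3/4) = 5/64, so a = 1/23.
Then b = ((-3/4) − (15/8)·(1/23))/(85/64) = -72/115.

a = 0.043, b = -0.626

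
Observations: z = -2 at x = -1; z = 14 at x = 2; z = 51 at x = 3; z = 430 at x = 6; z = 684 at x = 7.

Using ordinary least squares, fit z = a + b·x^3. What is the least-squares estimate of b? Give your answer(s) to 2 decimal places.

Normal-equation sums: Σ1 = 5, Σx^3 = 593, Σx^3·x^3 = 165099.
Right-hand side: Σz = 1177, Σx^3·z = 328983.
AᵀA·[a, b]ᵀ = Aᵀz becomes [[5, 593]; [593, 165099]]·[a, b]ᵀ = [1177, 328983]ᵀ.
Eliminating b: 165099·(row 1) − 593·(row 2) gives 473846·a = 165099·1177 − 593·328983 = -765396, so a = -382698/236923.
Then b = (328983 − 593·(-382698/236923))/165099 = 473477/236923.

b = 2.00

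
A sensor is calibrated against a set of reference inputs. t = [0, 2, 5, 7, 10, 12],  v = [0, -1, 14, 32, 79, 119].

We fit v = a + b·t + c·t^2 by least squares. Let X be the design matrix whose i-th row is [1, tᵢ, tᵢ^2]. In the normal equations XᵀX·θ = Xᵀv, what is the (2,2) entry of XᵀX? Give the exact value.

Row 2 ↔ basis t, column 2 ↔ basis t, so (XᵀX)_{2,2} = Σᵢ (t)·(t) = (0)·(0) + (2)·(2) + (5)·(5) + (7)·(7) + (10)·(10) + (12)·(12) = 322.

322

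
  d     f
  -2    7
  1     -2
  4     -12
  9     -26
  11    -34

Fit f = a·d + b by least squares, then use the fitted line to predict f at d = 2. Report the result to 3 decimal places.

Compute the Gram sums: Σd·d = 223, Σd = 23, Σ1 = 5.
Right-hand side: Σd·f = -672, Σf = -67.
Eliminating b: 5·(row 1) − 23·(row 2) gives 586·a = 5·(-672) − 23·(-67) = -1819, so a = -1819/586.
Then b = ((-67) − 23·(-1819/586))/5 = 515/586.
At d = 2: f̂ = (-1819/586)·(2) + (515/586)·(1) = -3123/586.

f̂ = -5.329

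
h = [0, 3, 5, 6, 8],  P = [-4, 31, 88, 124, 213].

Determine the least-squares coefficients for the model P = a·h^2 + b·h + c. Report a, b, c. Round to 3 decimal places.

a = 2.985, b = 3.369, c = -4.425

From the data, Σh^2·h^2 = 6098, Σh^2·h = 880, Σh^2 = 134, Σh·h = 134, Σh = 22, Σ1 = 5.
For AᵀP: Σh^2·P = 20575, Σh·P = 2981, ΣP = 452.
So AᵀA·[a, b, c]ᵀ = AᵀP: [[6098, 880, 134]; [880, 134, 22]; [134, 22, 5]]·[a, b, c]ᵀ = [20575, 2981, 452]ᵀ.
Row-reducing yields a = 7397/2478, b = 2783/826, c = -5482/1239.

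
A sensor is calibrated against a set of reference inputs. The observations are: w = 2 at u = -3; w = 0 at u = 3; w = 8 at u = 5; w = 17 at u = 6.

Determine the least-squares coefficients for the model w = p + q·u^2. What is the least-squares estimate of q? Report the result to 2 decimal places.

q = 0.57

Forming AᵀA = [[4, 79]; [79, 2083]] and Aᵀw = [27, 830]ᵀ gives AᵀA·[p, q]ᵀ = Aᵀw.
det = 4·2083 − 79² = 2091.
p = (27·2083 − 79·830)/2091 = -9329/2091; q = (4·830 − 79·27)/2091 = 1187/2091.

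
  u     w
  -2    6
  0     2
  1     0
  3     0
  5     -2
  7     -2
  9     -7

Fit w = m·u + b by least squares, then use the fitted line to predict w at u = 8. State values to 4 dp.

ŵ = -4.9266

Forming XᵀX = [[169, 23]; [23, 7]] and Xᵀw = [-99, -3]ᵀ gives XᵀX·[m, b]ᵀ = Xᵀw.
Determinant 169·7 − 23² = 654.
m = ((-99)·7 − 23·(-3))/654 = -104/109; b = (169·(-3) − 23·(-99))/654 = 295/109.
At u = 8: ŵ = (-104/109)·(8) + (295/109)·(1) = -537/109.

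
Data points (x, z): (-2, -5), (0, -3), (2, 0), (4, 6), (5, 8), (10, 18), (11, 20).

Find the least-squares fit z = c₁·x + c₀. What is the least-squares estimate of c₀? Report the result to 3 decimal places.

c₀ = -2.364

Entries of MᵀM: Σx·x = 270, Σx = 30, Σ1 = 7.
Moment sums: Σx·z = 474, Σz = 44.
So MᵀM·[c₁, c₀]ᵀ = Mᵀz: [[270, 30]; [30, 7]]·[c₁, c₀]ᵀ = [474, 44]ᵀ.
Δ = 270·7 − 30² = 990.
c₁ = (474·7 − 30·44)/990 = 111/55; c₀ = (270·44 − 30·474)/990 = -26/11.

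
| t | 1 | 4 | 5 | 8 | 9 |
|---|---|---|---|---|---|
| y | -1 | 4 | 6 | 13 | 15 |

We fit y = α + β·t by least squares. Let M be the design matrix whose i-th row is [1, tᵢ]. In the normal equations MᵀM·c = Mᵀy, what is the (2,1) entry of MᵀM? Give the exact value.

27

Row 2 ↔ basis t, column 1 ↔ basis 1, so (MᵀM)_{2,1} = Σᵢ t = (1)·(1) + (4)·(1) + (5)·(1) + (8)·(1) + (9)·(1) = 27.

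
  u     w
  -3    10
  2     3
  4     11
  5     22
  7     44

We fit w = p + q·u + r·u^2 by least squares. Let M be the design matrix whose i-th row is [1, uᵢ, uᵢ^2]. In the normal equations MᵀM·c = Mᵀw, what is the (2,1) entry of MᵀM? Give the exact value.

15

Row 2 ↔ basis u, column 1 ↔ basis 1, so (MᵀM)_{2,1} = Σᵢ u = (-3)·(1) + (2)·(1) + (4)·(1) + (5)·(1) + (7)·(1) = 15.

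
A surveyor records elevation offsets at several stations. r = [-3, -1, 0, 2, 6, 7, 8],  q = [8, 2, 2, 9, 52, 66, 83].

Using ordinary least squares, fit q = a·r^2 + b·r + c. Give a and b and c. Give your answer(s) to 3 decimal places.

a = 1.088, b = 1.484, c = 2.354

MᵀM·[a, b, c]ᵀ = Mᵀq reads: 7891·a + 1051·b + 163·c = 10528;  1051·a + 163·b + 19·c = 1430;  163·a + 19·b + 7·c = 222.
(Σr^2·r^2 = 7891, Σr^2·r = 1051, Σr^2 = 163, Σr·r = 163, Σr = 19, Σ1 = 7, Σr^2·q = 10528, Σr·q = 1430, Σq = 222.)
Inverting the 3×3 Gram matrix, [a, b, c]ᵀ = [1819/1672, 37217/25080, 2683/1140]ᵀ.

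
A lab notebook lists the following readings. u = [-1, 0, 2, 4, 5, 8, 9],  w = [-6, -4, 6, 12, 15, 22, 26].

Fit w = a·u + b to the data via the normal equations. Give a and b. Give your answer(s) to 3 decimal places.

a = 3.191, b = -2.164

AᵀA·[a, b]ᵀ = Aᵀw reads: 191·a + 27·b = 551;  27·a + 7·b = 71.
Δ = 191·7 − 27² = 608.
a = (551·7 − 27·71)/608 = 485/152; b = (191·71 − 27·551)/608 = -329/152.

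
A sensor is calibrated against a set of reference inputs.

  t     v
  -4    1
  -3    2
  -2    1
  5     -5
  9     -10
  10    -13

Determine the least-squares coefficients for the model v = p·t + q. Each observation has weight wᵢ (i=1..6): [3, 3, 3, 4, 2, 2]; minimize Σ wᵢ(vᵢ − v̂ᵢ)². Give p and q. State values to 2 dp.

p = -0.97, q = -1.41

Compute the Gram sums: Σwᵢ·t·t = 549, Σwᵢ·t = 31, Σwᵢ·1 = 17.
Right-hand side: Σwᵢ·t·v = -576, Σwᵢ·v = -54.
So XᵀWX·[p, q]ᵀ = XᵀWv: [[549, 31]; [31, 17]]·[p, q]ᵀ = [-576, -54]ᵀ.
Δ = 549·17 − 31² = 8372.
p = ((-576)·17 − 31·(-54))/8372 = -4059/4186; q = (549·(-54) − 31·(-576))/8372 = -5895/4186.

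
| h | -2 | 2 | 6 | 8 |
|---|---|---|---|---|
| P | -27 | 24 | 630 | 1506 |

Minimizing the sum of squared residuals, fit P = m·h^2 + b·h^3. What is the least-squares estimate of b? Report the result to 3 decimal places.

Sums needed: Σh^2·h^2 = 5424, Σh^2·h^3 = 40544, Σh^3·h^3 = 308928.
Right-hand side: Σh^2·P = 119052, Σh^3·P = 907560.
So XᵀX·[m, b]ᵀ = XᵀP: [[5424, 40544]; [40544, 308928]]·[m, b]ᵀ = [119052, 907560]ᵀ.
Δ = 5424·308928 − 40544² = 31809536.
m = (119052·308928 − 40544·907560)/31809536 = -34407/62128; b = (5424·907560 − 40544·119052)/31809536 = 374067/124256.

b = 3.010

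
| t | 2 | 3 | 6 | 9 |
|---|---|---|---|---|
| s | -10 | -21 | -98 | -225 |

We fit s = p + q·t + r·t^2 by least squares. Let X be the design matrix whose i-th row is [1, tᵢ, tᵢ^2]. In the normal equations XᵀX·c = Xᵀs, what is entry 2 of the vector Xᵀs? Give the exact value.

Entry 2 ↔ basis t, so (Xᵀs)_{2} = Σᵢ (t)·sᵢ = (2)·(-10) + (3)·(-21) + (6)·(-98) + (9)·(-225) = -2696.

-2696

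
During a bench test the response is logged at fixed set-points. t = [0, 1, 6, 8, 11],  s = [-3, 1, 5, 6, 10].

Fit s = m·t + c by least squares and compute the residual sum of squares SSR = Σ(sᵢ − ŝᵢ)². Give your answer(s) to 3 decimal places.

SSR = 5.067

Setting ∂/∂m … = 0 gives: 222·m + 26·c = 189;  26·m + 5·c = 19.
(Σt·t = 222, Σt = 26, Σ1 = 5, Σt·s = 189, Σs = 19.)
Eliminating c: 5·(row 1) − 26·(row 2) gives 434·m = 5·189 − 26·19 = 451, so m = 451/434.
Then c = (19 − 26·(451/434))/5 = -348/217.
Residuals: -303/217, 97/62, 80/217, -22/31, 75/434; SSR = 2199/434.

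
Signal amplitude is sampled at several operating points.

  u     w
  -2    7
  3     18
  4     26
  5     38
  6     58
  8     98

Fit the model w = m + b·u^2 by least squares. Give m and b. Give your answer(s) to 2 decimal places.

m = 2.32, b = 1.50

Compute the Gram sums: Σ1 = 6, Σu^2 = 154, Σu^2·u^2 = 6370.
And Σw = 245, Σu^2·w = 9916.
Eliminating b: 6370·(row 1) − 154·(row 2) gives 14504·m = 6370·245 − 154·9916 = 33586, so m = 2399/1036.
Then b = (9916 − 154·(2399/1036))/6370 = 10883/7252.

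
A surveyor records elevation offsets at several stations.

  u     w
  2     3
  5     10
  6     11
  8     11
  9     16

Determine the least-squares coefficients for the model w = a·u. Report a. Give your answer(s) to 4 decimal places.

From the data, Σu·u = 210.
And Σu·w = 354.
AᵀA·[a]ᵀ = Aᵀw becomes [[210]]·[a]ᵀ = [354]ᵀ.
Hence a = 354 / 210 ≈ 1.68571.

a = 1.6857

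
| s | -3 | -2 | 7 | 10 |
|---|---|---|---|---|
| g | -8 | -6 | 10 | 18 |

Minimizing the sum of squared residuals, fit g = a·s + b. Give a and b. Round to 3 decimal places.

Forming AᵀA = [[162, 12]; [12, 4]] and Aᵀg = [286, 14]ᵀ gives AᵀA·[a, b]ᵀ = Aᵀg.
Eliminating b: 4·(row 1) − 12·(row 2) gives 504·a = 4·286 − 12·14 = 976, so a = 122/63.
Then b = (14 − 12·(122/63))/4 = -97/42.

a = 1.937, b = -2.310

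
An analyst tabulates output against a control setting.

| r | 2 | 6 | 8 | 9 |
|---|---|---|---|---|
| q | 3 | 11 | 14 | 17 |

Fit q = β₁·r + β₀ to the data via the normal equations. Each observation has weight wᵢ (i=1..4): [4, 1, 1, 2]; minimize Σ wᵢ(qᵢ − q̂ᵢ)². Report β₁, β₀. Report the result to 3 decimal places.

MᵀWM·[β₁, β₀]ᵀ = MᵀWq reads: 278·β₁ + 40·β₀ = 508;  40·β₁ + 8·β₀ = 71.
Determinant 278·8 − 40² = 624.
β₁ = (508·8 − 40·71)/624 = 51/26; β₀ = (278·71 − 40·508)/624 = -97/104.

β₁ = 1.962, β₀ = -0.933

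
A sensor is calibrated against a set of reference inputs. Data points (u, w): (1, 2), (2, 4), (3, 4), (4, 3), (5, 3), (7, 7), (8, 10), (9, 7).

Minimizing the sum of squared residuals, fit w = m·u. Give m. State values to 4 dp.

m = 0.9679

The normal system AᵀA·[m]ᵀ = Aᵀw is [[249]]·[m]ᵀ = [241]ᵀ.
m = 241/249 = 0.967871.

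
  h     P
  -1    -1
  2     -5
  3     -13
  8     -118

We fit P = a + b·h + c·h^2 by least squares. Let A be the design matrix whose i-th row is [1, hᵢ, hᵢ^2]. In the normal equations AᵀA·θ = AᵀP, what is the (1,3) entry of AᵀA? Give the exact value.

Row 1 ↔ basis 1, column 3 ↔ basis h^2, so (AᵀA)_{1,3} = Σᵢ h^2 = (1)·(1) + (1)·(4) + (1)·(9) + (1)·(64) = 78.

78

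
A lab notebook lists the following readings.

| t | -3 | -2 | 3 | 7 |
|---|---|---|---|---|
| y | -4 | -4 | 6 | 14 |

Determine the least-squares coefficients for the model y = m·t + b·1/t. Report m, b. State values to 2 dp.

m = 1.98, b = -1.23

The normal system XᵀX·[m, b]ᵀ = Xᵀy is [[71, 4]; [4, 869/1764]]·[m, b]ᵀ = [136, 22/3]ᵀ.
det = 71·(869/1764) − 4² = 33475/1764.
m = (136·(869/1764) − 4·(22/3))/(33475/1764) = 13288/6695; b = (71·(22/3) − 4·136)/(33475/1764) = -8232/6695.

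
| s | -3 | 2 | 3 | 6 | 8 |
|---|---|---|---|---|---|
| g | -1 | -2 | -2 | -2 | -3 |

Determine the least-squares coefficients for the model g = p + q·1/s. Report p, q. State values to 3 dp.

p = -1.814, q = -1.174

Compute the Gram sums: Σ1 = 5, Σ1/s = 19/24, Σ1/s·1/s = 33/64.
And Σg = -10, Σ1/s·g = -49/24.
Normal equations: [[5, 19/24]; [19/24, 33/64]]·[p, q]ᵀ = [-10, -49/24]ᵀ.
det = 5·(33/64) − (19/24)² = 281/144.
p = ((-10)·(33/64) − (19/24)·(-49/24))/(281/144) = -2039/1124; q = (5·(-49/24) − (19/24)·(-10))/(281/144) = -330/281.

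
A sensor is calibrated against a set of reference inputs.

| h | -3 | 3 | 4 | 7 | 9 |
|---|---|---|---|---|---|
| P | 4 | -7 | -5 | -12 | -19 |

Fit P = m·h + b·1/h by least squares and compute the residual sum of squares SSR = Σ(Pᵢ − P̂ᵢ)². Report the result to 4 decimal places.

SSR = 14.0153

Forming MᵀM = [[164, 5]; [5, 20161/63504]] and MᵀP = [-308, -2203/252]ᵀ gives MᵀM·[m, b]ᵀ = MᵀP.
Determinant 164·(20161/63504) − 5² = 429701/15876.
m = ((-308)·(20161/63504) − 5·(-2203/252))/(429701/15876) = -858452/429701; b = (164·(-2203/252) − 5·(-308))/(429701/15876) = 1687644/429701.
Residuals: -294004/429701, -995099/429701, 863392/429701, 611660/429701, -625767/429701; SSR = 6022370/429701.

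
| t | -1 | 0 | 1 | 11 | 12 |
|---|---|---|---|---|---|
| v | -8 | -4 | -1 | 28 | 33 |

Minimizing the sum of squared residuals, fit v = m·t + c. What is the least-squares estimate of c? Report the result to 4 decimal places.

With design matrix M, MᵀM = [[267, 23]; [23, 5]] and Mᵀv = [711, 48]ᵀ.
det = 267·5 − 23² = 806.
m = (711·5 − 23·48)/806 = 2451/806; c = (267·48 − 23·711)/806 = -3537/806.

c = -4.3883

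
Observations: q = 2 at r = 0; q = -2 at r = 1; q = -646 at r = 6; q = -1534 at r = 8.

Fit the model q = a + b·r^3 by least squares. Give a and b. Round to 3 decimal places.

Setting ∂/∂a … = 0 gives: 4·a + 729·b = -2180;  729·a + 308801·b = -924946.
(Σ1 = 4, Σr^3 = 729, Σr^3·r^3 = 308801, Σq = -2180, Σr^3·q = -924946.)
Determinant 4·308801 − 729² = 703763.
a = ((-2180)·308801 − 729·(-924946))/703763 = 1099454/703763; b = (4·(-924946) − 729·(-2180))/703763 = -2110564/703763.

a = 1.562, b = -2.999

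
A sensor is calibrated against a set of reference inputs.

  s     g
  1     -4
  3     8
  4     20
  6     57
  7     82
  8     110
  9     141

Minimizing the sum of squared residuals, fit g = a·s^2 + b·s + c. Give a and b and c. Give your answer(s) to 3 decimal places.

AᵀA·[a, b, c]ᵀ = Aᵀg reads: 14692·a + 1892·b + 256·c = 24919;  1892·a + 256·b + 38·c = 3165;  256·a + 38·b + 7·c = 414.
Row-reducing yields a = 7363/3696, b = -6175/3696, c = -8581/1848.

a = 1.992, b = -1.671, c = -4.643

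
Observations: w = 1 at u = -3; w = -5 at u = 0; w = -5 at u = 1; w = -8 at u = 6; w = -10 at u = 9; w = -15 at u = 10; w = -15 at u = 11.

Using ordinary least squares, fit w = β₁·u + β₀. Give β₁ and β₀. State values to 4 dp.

The normal system MᵀM·[β₁, β₀]ᵀ = Mᵀw is [[348, 34]; [34, 7]]·[β₁, β₀]ᵀ = [-461, -57]ᵀ.
Eliminating β₀: 7·(row 1) − 34·(row 2) gives 1280·β₁ = 7·(-461) − 34·(-57) = -1289, so β₁ = -1289/1280.
Then β₀ = ((-57) − 34·(-1289/1280))/7 = -2081/640.

β₁ = -1.0070, β₀ = -3.2516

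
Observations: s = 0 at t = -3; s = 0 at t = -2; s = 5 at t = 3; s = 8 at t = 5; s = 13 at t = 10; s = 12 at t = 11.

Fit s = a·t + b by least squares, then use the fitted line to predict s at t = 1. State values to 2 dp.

Compute the Gram sums: Σt·t = 268, Σt = 24, Σ1 = 6.
And Σt·s = 317, Σs = 38.
AᵀA·[a, b]ᵀ = Aᵀs becomes [[268, 24]; [24, 6]]·[a, b]ᵀ = [317, 38]ᵀ.
Δ = 268·6 − 24² = 1032.
a = (317·6 − 24·38)/1032 = 165/172; b = (268·38 − 24·317)/1032 = 322/129.
At t = 1: ŝ = (165/172)·(1) + (322/129)·(1) = 1783/516.

ŝ = 3.46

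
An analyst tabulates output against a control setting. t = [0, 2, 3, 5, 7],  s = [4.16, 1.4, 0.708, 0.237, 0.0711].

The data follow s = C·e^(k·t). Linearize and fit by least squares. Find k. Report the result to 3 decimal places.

k = -0.582

With ln sᵢ as the transformed response and tᵢ as the regressor:
AᵀA = [[87.0000, 17.0000]; [17.0000, 5]], rhs = [-26.0671, -2.6667]ᵀ  (here Σt = 17.0000, Σ(t)² = 87.0000, Σln s = -2.6667, Σt·ln s = -26.0671).
Slope k = (n·Σt·ln s − Σt·Σln s)/(n·Σ(t)² − (Σt)²) = (5·-26.0671 − 17.0000·-2.6667)/146.0000 = -0.58221; ln C = (Σln s − k·Σt)/n = 1.44616.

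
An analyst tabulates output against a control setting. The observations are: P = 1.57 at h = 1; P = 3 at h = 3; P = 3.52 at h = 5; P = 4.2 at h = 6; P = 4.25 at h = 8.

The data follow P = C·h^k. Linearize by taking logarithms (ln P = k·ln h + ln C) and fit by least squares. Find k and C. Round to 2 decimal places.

Taking logs, ln P = k·ln h + ln C, so regress ln P on ln h.
Sums: Σln h = 6.5793, Σ(ln h)² = 11.3317, Σln P = 5.6902, Σln h·ln P = 8.8125.
Normal system: [[11.3317, 6.5793]; [6.5793, 5]]·[k, ln C]ᵀ = [8.8125, 5.6902]ᵀ.
Solving (det = 13.3720): k = 0.49547, ln C = 0.48607, so C = exp(0.48607) = 1.62591.

k = 0.50, C = 1.63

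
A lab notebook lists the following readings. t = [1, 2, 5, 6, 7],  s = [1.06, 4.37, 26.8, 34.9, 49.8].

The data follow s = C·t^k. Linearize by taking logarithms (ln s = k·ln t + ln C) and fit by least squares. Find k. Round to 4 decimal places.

k = 1.9660

Linearized form: ln s = k·ln t + ln C. From the 5 transformed points,
AᵀA = [[10.0677, 6.0403]; [6.0403, 5]], rhs = [20.2846, 12.2819]ᵀ  (here Σln t = 6.0403, Σ(ln t)² = 10.0677, Σln s = 12.2819, Σln t·ln s = 20.2846).
Solving (det = 13.8539): k = 1.96600, ln C = 0.08136.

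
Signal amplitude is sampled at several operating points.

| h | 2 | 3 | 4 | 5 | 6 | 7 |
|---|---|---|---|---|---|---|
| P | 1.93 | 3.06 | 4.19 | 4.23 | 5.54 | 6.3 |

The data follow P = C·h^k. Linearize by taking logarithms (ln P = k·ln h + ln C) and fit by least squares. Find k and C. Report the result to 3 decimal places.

Linearized form: ln P = k·ln h + ln C. From the 6 transformed points,
Σln h = 8.5252, Σ(ln h)² = 13.1965, Σln P = 8.2034, Σln h·ln P = 12.6408.
Equations: 13.1965·k + 8.5252·ln C = 12.6408;  8.5252·k + 6·ln C = 8.2034.
Δ = 13.1965·6 − (8.5252)² = 6.5005; k = (12.6408·6 − 8.5252·8.2034)/6.5005 = 0.90908, ln C = (13.1965·8.2034 − 8.5252·12.6408)/6.5005 = 0.07555, so C = exp(0.07555) = 1.07848.

k = 0.909, C = 1.078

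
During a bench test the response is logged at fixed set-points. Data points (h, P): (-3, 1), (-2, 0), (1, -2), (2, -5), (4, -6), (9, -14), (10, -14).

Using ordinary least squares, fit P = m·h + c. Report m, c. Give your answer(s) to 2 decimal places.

Setting ∂/∂m … = 0 gives: 215·m + 21·c = -305;  21·m + 7·c = -40.
Eliminating c: 7·(row 1) − 21·(row 2) gives 1064·m = 7·(-305) − 21·(-40) = -1295, so m = -185/152.
Then c = ((-40) − 21·(-185/152))/7 = -2195/1064.

m = -1.22, c = -2.06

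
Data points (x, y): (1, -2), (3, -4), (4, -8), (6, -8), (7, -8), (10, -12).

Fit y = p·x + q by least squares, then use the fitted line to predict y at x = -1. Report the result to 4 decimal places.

ŷ = -0.5705

Compute the Gram sums: Σx·x = 211, Σx = 31, Σ1 = 6.
For Mᵀy: Σx·y = -270, Σy = -42.
So MᵀM·[p, q]ᵀ = Mᵀy: [[211, 31]; [31, 6]]·[p, q]ᵀ = [-270, -42]ᵀ.
Δ = 211·6 − 31² = 305.
p = ((-270)·6 − 31·(-42))/305 = -318/305; q = (211·(-42) − 31·(-270))/305 = -492/305.
At x = -1: ŷ = (-318/305)·(-1) + (-492/305)·(1) = -174/305.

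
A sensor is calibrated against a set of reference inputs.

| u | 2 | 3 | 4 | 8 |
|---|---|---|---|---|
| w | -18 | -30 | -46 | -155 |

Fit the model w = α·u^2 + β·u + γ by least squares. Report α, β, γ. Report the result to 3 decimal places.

α = -2.202, β = -0.800, γ = -7.646

MᵀM·[α, β, γ]ᵀ = Mᵀw reads: 4449·α + 611·β + 93·γ = -10998;  611·α + 93·β + 17·γ = -1550;  93·α + 17·β + 4·γ = -249.
Row-reducing yields α = -3973/1804, β = -1443/1804, γ = -627/82.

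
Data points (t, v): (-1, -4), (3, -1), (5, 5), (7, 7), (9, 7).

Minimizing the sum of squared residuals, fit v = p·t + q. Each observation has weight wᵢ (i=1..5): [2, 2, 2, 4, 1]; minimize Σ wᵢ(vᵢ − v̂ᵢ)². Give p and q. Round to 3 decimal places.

p = 1.345, q = -3.056

Normal-equation sums: Σwᵢ·t·t = 347, Σwᵢ·t = 51, Σwᵢ·1 = 11.
And Σwᵢ·t·v = 311, Σwᵢ·v = 35.
det = 347·11 − 51² = 1216.
p = (311·11 − 51·35)/1216 = 409/304; q = (347·35 − 51·311)/1216 = -929/304.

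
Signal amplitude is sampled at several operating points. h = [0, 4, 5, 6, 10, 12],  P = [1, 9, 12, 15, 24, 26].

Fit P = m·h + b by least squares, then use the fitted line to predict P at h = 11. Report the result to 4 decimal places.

P̂ = 24.9910

The normal equations are: 321·m + 37·b = 738;  37·m + 6·b = 87.
Eliminating b: 6·(row 1) − 37·(row 2) gives 557·m = 6·738 − 37·87 = 1209, so m = 1209/557.
Then b = (87 − 37·(1209/557))/6 = 621/557.
At h = 11: P̂ = (1209/557)·(11) + (621/557)·(1) = 13920/557.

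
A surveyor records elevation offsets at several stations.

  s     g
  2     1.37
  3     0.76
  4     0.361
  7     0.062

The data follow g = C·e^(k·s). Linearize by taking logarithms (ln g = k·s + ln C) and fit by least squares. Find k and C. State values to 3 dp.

Taking logs, ln g = k·s + ln C, so regress ln g on s.
Σs = 16.0000, Σ(s)² = 78.0000, Σln g = -3.7591, Σs·ln g = -23.7335.
Equations: 78.0000·k + 16.0000·ln C = -23.7335;  16.0000·k + 4·ln C = -3.7591.
Slope k = (n·Σs·ln g − Σs·Σln g)/(n·Σ(s)² − (Σs)²) = (4·-23.7335 − 16.0000·-3.7591)/56.0000 = -0.62122; ln C = (Σln g − k·Σs)/n = 1.54509, so C = exp(1.54509) = 4.68839.

k = -0.621, C = 4.688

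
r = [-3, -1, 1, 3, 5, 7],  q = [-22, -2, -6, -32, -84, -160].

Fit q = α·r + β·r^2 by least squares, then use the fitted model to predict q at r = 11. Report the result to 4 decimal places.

Forming AᵀA = [[94, 468]; [468, 3190]] and Aᵀq = [-1574, -10434]ᵀ gives AᵀA·[α, β]ᵀ = Aᵀq.
Eliminating β: 3190·(row 1) − 468·(row 2) gives 80836·α = 3190·(-1574) − 468·(-10434) = -137948, so α = -34487/20209.
Then β = ((-10434) − 468·(-34487/20209))/3190 = -61041/20209.
At r = 11: q̂ = (-34487/20209)·(11) + (-61041/20209)·(121) = -7765318/20209.

q̂ = -384.2505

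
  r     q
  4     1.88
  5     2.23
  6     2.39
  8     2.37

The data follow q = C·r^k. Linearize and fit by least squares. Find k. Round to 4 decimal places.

k = 0.3246

Linearized form: ln q = k·ln r + ln C. From the 4 transformed points,
Σln r = 6.8669, Σ(ln r)² = 12.0466, Σln q = 3.1675, Σln r·ln q = 5.5214.
Equations: 12.0466·k + 6.8669·ln C = 5.5214;  6.8669·k + 4·ln C = 3.1675.
Δ = 12.0466·4 − (6.8669)² = 1.0316; k = (5.5214·4 − 6.8669·3.1675)/1.0316 = 0.32456, ln C = (12.0466·3.1675 − 6.8669·5.5214)/1.0316 = 0.23469.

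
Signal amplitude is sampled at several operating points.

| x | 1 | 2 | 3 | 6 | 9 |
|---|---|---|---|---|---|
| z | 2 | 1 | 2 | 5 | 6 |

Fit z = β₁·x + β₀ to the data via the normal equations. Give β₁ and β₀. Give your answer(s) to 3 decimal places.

β₁ = 0.626, β₀ = 0.570

The normal equations are: 131·β₁ + 21·β₀ = 94;  21·β₁ + 5·β₀ = 16.
(Σx·x = 131, Σx = 21, Σ1 = 5, Σx·z = 94, Σz = 16.)
Determinant 131·5 − 21² = 214.
β₁ = (94·5 − 21·16)/214 = 67/107; β₀ = (131·16 − 21·94)/214 = 61/107.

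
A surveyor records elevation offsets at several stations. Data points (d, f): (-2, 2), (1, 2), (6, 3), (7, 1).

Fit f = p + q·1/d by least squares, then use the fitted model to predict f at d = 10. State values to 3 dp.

Sums needed: Σ1 = 4, Σ1/d = 17/21, Σ1/d·1/d = 1145/882.
Right-hand side: Σf = 8, Σ1/d·f = 23/14.
So AᵀA·[p, q]ᵀ = Aᵀf: [[4, 17/21]; [17/21, 1145/882]]·[p, q]ᵀ = [8, 23/14]ᵀ.
Δ = 4·(1145/882) − (17/21)² = 667/147.
p = (8·(1145/882) − (17/21)·(23/14))/(667/147) = 7987/4002; q = (4·(23/14) − (17/21)·8)/(667/147) = 14/667.
At d = 10: f̂ = (7987/4002)·(1) + (14/667)·(1/10) = 39977/20010.

f̂ = 1.998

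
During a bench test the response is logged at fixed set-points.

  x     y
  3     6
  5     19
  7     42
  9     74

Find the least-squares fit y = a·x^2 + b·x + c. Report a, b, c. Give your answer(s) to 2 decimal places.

a = 1.19, b = -2.90, c = 3.96

Setting ∂/∂a … = 0 gives: 9668·a + 1224·b + 164·c = 8581;  1224·a + 164·b + 24·c = 1073;  164·a + 24·b + 4·c = 141.
(Σx^2·x^2 = 9668, Σx^2·x = 1224, Σx^2 = 164, Σx·x = 164, Σx = 24, Σ1 = 4, Σx^2·y = 8581, Σx·y = 1073, Σy = 141.)
Row-reducing yields a = 19/16, b = -29/10, c = 317/80.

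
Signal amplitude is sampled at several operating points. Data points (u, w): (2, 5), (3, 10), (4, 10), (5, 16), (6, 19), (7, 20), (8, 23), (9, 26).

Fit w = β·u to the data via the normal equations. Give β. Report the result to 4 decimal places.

β = 2.9296

Sums needed: Σu·u = 284.
Moment sums: Σu·w = 832.
Normal equations: [[284]]·[β]ᵀ = [832]ᵀ.
Hence β = 832 / 284 ≈ 2.92958.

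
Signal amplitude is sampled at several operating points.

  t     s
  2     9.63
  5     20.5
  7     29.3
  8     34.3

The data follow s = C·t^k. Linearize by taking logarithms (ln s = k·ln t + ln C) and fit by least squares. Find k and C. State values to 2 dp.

k = 0.90, C = 5.05

Linearized form: ln s = k·ln t + ln C. From the 4 transformed points,
XᵀX = [[11.1814, 6.3279]; [6.3279, 4]], rhs = [20.3547, 12.1980]ᵀ  (here Σln t = 6.3279, Σ(ln t)² = 11.1814, Σln s = 12.1980, Σln t·ln s = 20.3547).
Δ = 11.1814·4 − (6.3279)² = 4.6828; k = (20.3547·4 − 6.3279·12.1980)/4.6828 = 0.90339, ln C = (11.1814·12.1980 − 6.3279·20.3547)/4.6828 = 1.62037, so C = exp(1.62037) = 5.05495.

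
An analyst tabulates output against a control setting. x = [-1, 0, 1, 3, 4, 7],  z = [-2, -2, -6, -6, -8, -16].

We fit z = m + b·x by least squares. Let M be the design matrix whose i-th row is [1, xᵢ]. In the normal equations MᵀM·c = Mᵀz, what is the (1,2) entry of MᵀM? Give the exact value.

Row 1 ↔ basis 1, column 2 ↔ basis x, so (MᵀM)_{1,2} = Σᵢ x = (1)·(-1) + (1)·(0) + (1)·(1) + (1)·(3) + (1)·(4) + (1)·(7) = 14.

14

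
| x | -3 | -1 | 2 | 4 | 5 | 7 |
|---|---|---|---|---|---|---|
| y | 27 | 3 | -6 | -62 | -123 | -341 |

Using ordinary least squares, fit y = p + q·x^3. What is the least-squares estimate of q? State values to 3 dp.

The normal system MᵀM·[p, q]ᵀ = Mᵀy is [[6, 512]; [512, 138164]]·[p, q]ᵀ = [-502, -137086]ᵀ.
Δ = 6·138164 − 512² = 566840.
p = ((-502)·138164 − 512·(-137086))/566840 = 103713/70855; q = (6·(-137086) − 512·(-502))/566840 = -141373/141710.

q = -0.998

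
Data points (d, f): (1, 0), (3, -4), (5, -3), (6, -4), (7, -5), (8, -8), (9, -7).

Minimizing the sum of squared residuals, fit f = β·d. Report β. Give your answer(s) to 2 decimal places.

β = -0.80

Sums needed: Σd·d = 265.
And Σd·f = -213.
Normal equations: [[265]]·[β]ᵀ = [-213]ᵀ.
Hence β = -213 / 265 ≈ -0.803774.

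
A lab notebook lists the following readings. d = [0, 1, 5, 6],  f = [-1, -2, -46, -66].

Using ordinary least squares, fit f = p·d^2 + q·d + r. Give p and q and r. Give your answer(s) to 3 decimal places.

p = -1.900, q = 0.515, r = -0.846

Forming XᵀX = [[1922, 342, 62]; [342, 62, 12]; [62, 12, 4]] and Xᵀf = [-3528, -628, -115]ᵀ gives XᵀX·[p, q, r]ᵀ = Xᵀf.
Inverting the 3×3 Gram matrix, [p, q, r]ᵀ = [-19/10, 67/130, -11/13]ᵀ.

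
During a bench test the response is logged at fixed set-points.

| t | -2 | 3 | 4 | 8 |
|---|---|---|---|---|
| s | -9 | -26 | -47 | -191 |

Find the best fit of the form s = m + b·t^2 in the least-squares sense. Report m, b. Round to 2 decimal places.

m = 1.89, b = -3.02

AᵀA·[m, b]ᵀ = Aᵀs reads: 4·m + 93·b = -273;  93·m + 4449·b = -13246.
(Σ1 = 4, Σt^2 = 93, Σt^2·t^2 = 4449, Σs = -273, Σt^2·s = -13246.)
det = 4·4449 − 93² = 9147.
m = ((-273)·4449 − 93·(-13246))/9147 = 5767/3049; b = (4·(-13246) − 93·(-273))/9147 = -27595/9147.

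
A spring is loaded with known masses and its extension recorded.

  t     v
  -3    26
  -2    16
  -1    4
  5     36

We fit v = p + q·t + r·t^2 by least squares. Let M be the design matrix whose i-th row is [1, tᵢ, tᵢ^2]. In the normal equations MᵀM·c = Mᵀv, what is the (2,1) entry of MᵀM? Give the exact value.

Row 2 ↔ basis t, column 1 ↔ basis 1, so (MᵀM)_{2,1} = Σᵢ t = (-3)·(1) + (-2)·(1) + (-1)·(1) + (5)·(1) = -1.

-1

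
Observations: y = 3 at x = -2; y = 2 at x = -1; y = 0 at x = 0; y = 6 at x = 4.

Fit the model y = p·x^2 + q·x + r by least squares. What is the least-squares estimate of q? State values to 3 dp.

q = -0.491

Forming AᵀA = [[273, 55, 21]; [55, 21, 1]; [21, 1, 4]] and Aᵀy = [110, 16, 11]ᵀ gives AᵀA·[p, q, r]ᵀ = Aᵀy.
Row-reducing yields p = 425/902, q = -443/902, r = 180/451.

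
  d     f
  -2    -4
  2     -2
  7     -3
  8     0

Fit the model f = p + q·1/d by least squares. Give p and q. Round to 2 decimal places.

p = -2.40, q = 2.27

The normal system AᵀA·[p, q]ᵀ = Aᵀf is [[4, 15/56]; [15/56, 1681/3136]]·[p, q]ᵀ = [-9, 4/7]ᵀ.
det = 4·(1681/3136) − (15/56)² = 6499/3136.
p = ((-9)·(1681/3136) − (15/56)·(4/7))/(6499/3136) = -15609/6499; q = (4·(4/7) − (15/56)·(-9))/(6499/3136) = 14728/6499.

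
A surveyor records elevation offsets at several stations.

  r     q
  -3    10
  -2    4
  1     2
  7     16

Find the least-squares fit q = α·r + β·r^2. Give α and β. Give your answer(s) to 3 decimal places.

α = -1.383, β = 0.528

With design matrix X, XᵀX = [[63, 309]; [309, 2499]] and Xᵀq = [76, 892]ᵀ.
Determinant 63·2499 − 309² = 61956.
α = (76·2499 − 309·892)/61956 = -7142/5163; β = (63·892 − 309·76)/61956 = 2726/5163.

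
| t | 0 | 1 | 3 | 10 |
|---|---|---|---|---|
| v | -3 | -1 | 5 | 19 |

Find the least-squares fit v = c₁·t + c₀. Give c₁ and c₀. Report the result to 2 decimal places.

The normal equations are: 110·c₁ + 14·c₀ = 204;  14·c₁ + 4·c₀ = 20.
det = 110·4 − 14² = 244.
c₁ = (204·4 − 14·20)/244 = 134/61; c₀ = (110·20 − 14·204)/244 = -164/61.

c₁ = 2.20, c₀ = -2.69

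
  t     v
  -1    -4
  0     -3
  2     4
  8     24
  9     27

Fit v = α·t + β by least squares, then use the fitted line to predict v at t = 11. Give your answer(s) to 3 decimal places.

v̂ = 33.415

Entries of MᵀM: Σt·t = 150, Σt = 18, Σ1 = 5.
Moment sums: Σt·v = 447, Σv = 48.
Normal equations: [[150, 18]; [18, 5]]·[α, β]ᵀ = [447, 48]ᵀ.
det = 150·5 − 18² = 426.
α = (447·5 − 18·48)/426 = 457/142; β = (150·48 − 18·447)/426 = -141/71.
At t = 11: v̂ = (457/142)·(11) + (-141/71)·(1) = 4745/142.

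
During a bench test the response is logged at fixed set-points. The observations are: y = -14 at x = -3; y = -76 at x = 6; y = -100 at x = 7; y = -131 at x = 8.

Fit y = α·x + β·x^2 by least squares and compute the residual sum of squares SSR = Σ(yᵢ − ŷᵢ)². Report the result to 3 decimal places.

The normal system MᵀM·[α, β]ᵀ = Mᵀy is [[158, 1044]; [1044, 7874]]·[α, β]ᵀ = [-2162, -16146]ᵀ.
det = 158·7874 − 1044² = 154156.
α = ((-2162)·7874 − 1044·(-16146))/154156 = -41791/38539; β = (158·(-16146) − 1044·(-2162))/154156 = -73485/38539.
Residuals: -3554/38539, -32758/38539, 39402/38539, -11241/38539; SSR = 71735/38539.

SSR = 1.861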